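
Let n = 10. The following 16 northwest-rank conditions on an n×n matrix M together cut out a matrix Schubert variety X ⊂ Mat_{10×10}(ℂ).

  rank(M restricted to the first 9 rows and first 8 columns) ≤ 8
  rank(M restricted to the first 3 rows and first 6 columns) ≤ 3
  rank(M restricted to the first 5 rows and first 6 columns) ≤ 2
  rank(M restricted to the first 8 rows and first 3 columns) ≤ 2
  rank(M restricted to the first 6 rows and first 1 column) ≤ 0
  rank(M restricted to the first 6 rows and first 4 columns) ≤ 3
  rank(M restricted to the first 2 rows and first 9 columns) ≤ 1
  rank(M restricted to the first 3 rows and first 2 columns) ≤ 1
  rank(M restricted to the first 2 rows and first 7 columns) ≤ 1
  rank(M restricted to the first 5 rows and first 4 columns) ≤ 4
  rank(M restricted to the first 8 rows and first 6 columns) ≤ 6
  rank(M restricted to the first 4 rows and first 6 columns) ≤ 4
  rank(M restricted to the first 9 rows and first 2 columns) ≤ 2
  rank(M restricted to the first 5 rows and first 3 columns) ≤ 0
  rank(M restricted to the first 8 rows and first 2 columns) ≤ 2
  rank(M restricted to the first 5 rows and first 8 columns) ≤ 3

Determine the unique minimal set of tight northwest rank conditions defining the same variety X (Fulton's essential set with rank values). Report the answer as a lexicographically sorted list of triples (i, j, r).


The tightest implied rank at each (i,j), from the 16 conditions:

  row 1: 0  0  0  1  1  1  1  1  1  1
  row 2: 0  0  0  1  1  1  1  1  1  2
  row 3: 0  0  0  1  2  2  2  2  2  3
  row 4: 0  0  0  1  2  2  3  3  3  4
  row 5: 0  0  0  1  2  2  3  3  4  5
  row 6: 0  1  1  2  3  3  4  4  5  6
  row 7: 1  2  2  3  4  4  5  5  6  7
  row 8: 1  2  2  3  4  5  6  6  7  8
  row 9: 1  2  3  4  5  6  7  7  8  9
  row 10: 1  2  3  4  5  6  7  8  9  10

the unique w with this rank table is (4, 10, 5, 7, 9, 2, 1, 6, 3, 8).

Fulton essential set (6 of the 25 Rothe cells):

[(2, 9, 1), (5, 3, 0), (5, 6, 2), (5, 8, 3), (6, 1, 0), (8, 3, 2)]


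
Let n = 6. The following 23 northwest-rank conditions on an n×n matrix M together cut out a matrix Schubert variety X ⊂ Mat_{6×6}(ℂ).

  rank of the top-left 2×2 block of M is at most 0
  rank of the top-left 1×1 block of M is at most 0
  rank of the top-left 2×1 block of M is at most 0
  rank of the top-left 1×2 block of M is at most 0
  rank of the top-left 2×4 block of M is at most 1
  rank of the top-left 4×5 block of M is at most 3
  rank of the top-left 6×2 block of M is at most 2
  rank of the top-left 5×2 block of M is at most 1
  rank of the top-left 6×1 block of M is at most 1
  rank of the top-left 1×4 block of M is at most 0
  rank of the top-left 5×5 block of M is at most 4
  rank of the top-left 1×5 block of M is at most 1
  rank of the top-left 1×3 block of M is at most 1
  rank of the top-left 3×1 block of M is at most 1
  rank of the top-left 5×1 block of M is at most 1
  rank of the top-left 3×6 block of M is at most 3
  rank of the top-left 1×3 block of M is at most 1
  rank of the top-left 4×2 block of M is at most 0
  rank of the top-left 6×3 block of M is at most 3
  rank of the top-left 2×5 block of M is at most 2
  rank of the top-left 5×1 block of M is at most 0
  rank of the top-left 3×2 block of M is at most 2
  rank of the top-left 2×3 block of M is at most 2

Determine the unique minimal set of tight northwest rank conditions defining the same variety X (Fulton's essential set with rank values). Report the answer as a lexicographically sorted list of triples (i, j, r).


The tightest implied rank at each (i,j), from the 23 conditions:

  row 1: 0  0  0  0  1  1
  row 2: 0  0  1  1  2  2
  row 3: 0  0  1  2  3  3
  row 4: 0  0  1  2  3  4
  row 5: 0  1  2  3  4  5
  row 6: 1  2  3  4  5  6

giving w = (5, 3, 4, 6, 2, 1) via Δ²R.

D(w) has 11 cells with 3 SE-corners; essential set:

[(1, 4, 0), (4, 2, 0), (5, 1, 0)]


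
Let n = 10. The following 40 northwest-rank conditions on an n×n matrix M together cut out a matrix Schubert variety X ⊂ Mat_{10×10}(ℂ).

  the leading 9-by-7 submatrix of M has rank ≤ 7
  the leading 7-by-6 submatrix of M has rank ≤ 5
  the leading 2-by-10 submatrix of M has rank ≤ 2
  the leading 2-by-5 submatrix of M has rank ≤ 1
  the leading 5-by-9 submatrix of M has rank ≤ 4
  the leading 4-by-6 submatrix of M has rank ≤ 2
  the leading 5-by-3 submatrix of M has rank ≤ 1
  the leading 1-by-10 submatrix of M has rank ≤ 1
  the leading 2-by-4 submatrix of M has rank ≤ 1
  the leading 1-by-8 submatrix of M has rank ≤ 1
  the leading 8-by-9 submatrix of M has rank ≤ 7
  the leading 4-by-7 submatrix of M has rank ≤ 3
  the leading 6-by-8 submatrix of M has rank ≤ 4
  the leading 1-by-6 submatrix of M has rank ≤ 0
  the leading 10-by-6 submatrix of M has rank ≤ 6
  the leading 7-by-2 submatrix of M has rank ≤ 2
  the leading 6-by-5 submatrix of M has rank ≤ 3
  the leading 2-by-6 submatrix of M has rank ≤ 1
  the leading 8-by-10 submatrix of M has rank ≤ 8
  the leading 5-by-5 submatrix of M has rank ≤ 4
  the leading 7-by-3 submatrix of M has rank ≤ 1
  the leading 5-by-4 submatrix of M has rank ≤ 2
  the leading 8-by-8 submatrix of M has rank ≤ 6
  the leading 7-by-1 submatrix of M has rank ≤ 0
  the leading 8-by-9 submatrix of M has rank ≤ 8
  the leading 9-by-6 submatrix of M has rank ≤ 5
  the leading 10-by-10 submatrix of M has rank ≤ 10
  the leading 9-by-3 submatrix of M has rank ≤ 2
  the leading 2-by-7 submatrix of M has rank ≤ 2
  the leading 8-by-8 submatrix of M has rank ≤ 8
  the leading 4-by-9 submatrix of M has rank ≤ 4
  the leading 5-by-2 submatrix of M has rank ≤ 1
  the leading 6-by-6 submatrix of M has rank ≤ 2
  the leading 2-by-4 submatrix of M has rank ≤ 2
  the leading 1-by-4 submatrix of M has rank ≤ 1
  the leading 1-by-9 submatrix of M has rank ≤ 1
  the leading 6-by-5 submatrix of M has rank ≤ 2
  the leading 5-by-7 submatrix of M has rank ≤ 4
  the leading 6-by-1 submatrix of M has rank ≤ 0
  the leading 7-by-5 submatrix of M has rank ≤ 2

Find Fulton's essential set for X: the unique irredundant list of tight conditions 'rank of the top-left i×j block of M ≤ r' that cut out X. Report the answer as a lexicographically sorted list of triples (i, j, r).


Reconstructing r_w from the 40 given conditions:

  R[1]: 0  0  0  0  0  0  1  1  1  1
  R[2]: 0  1  1  1  1  1  2  2  2  2
  R[3]: 0  1  1  2  2  2  3  3  3  3
  R[4]: 0  1  1  2  2  2  3  4  4  4
  R[5]: 0  1  1  2  2  2  3  4  4  5
  R[6]: 0  1  1  2  2  2  3  4  5  6
  R[7]: 0  1  1  2  2  3  4  5  6  7
  R[8]: 1  2  2  3  3  4  5  6  7  8
  R[9]: 1  2  2  3  4  5  6  7  8  9
  R[10]: 1  2  3  4  5  6  7  8  9  10

so w = (7, 2, 4, 8, 10, 9, 6, 1, 5, 3).

Rothe diagram D(w) (26 cells), 7 SE-corners (essential conditions):

[(1, 6, 0), (5, 9, 4), (6, 6, 2), (7, 1, 0), (7, 3, 1), (7, 5, 2), (9, 3, 2)]


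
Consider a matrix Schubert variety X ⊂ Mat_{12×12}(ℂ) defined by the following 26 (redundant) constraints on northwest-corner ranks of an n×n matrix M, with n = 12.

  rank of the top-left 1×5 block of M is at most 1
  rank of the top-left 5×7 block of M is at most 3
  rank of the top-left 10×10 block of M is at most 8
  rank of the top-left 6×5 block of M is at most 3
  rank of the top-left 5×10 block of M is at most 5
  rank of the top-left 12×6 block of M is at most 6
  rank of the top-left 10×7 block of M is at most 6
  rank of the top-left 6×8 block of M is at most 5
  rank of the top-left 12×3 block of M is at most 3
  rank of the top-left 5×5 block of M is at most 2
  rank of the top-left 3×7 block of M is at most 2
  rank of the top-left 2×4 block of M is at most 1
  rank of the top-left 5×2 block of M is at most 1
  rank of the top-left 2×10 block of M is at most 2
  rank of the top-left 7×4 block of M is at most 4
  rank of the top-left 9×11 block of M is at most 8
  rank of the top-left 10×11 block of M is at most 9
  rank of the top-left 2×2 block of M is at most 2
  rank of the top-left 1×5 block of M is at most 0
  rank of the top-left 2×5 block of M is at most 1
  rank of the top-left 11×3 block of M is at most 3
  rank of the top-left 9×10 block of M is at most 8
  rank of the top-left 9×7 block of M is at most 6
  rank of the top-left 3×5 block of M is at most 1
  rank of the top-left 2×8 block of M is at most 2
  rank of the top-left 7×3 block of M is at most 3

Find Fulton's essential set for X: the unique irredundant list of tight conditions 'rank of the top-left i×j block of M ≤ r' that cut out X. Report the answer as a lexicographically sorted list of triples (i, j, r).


Reconstructing r_w from the 26 given conditions:

  row 1: 0  0  0  0  0  1  1  1  1  1  1  1
  row 2: 1  1  1  1  1  2  2  2  2  2  2  2
  row 3: 1  1  1  1  1  2  2  3  3  3  3  3
  row 4: 1  1  2  2  2  3  3  4  4  4  4  4
  row 5: 1  1  2  2  2  3  3  4  5  5  5  5
  row 6: 1  2  3  3  3  4  4  5  6  6  6  6
  row 7: 1  2  3  4  4  5  5  6  7  7  7  7
  row 8: 1  2  3  4  5  6  6  7  8  8  8  8
  row 9: 1  2  3  4  5  6  6  7  8  8  8  9
  row 10: 1  2  3  4  5  6  6  7  8  8  9  10
  row 11: 1  2  3  4  5  6  7  8  9  9  10  11
  row 12: 1  2  3  4  5  6  7  8  9  10  11  12

giving w = (6, 1, 8, 3, 9, 2, 4, 5, 12, 11, 7, 10) via Δ²R.

Rothe diagram D(w) (20 cells), 9 SE-corners (essential conditions):

[(1, 5, 0), (3, 5, 1), (3, 7, 2), (5, 2, 1), (5, 5, 2), (5, 7, 3), (9, 11, 8), (10, 7, 6), (10, 10, 8)]


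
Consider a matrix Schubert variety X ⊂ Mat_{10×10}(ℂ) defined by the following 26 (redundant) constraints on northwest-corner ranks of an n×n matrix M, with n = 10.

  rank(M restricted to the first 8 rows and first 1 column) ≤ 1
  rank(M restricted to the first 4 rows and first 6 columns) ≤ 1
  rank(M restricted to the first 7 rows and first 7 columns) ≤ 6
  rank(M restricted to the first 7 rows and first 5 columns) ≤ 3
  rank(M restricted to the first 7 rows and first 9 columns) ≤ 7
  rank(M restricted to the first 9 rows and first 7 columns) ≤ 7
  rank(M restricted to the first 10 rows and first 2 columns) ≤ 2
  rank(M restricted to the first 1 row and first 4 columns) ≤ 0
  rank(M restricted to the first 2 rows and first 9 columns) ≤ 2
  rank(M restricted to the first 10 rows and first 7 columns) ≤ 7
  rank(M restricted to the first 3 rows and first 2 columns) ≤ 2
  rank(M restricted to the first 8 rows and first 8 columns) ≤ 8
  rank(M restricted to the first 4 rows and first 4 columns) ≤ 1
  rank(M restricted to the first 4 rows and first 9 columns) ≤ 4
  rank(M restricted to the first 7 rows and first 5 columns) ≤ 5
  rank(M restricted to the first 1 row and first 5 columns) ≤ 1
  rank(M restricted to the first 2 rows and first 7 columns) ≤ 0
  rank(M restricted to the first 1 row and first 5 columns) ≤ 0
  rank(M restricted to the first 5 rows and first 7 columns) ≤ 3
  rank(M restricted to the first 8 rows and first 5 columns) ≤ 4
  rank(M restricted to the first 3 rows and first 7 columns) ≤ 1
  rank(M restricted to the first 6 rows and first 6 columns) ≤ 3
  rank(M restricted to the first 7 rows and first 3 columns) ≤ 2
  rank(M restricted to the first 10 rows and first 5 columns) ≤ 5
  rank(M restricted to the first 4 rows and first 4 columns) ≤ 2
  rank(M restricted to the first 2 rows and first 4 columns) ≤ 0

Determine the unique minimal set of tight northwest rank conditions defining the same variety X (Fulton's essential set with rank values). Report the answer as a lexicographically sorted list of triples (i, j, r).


Propagating the 26 rank bounds to every northwest block:

  0 | 0 | 0 | 0 | 0 | 0 | 0 | 1 | 1 | 1
  0 | 0 | 0 | 0 | 0 | 0 | 0 | 1 | 2 | 2
  1 | 1 | 1 | 1 | 1 | 1 | 1 | 2 | 3 | 3
  1 | 1 | 1 | 1 | 1 | 1 | 2 | 3 | 4 | 4
  1 | 2 | 2 | 2 | 2 | 2 | 3 | 4 | 5 | 5
  1 | 2 | 2 | 3 | 3 | 3 | 4 | 5 | 6 | 6
  1 | 2 | 2 | 3 | 3 | 4 | 5 | 6 | 7 | 7
  1 | 2 | 3 | 4 | 4 | 5 | 6 | 7 | 8 | 8
  1 | 2 | 3 | 4 | 5 | 6 | 7 | 8 | 9 | 9
  1 | 2 | 3 | 4 | 5 | 6 | 7 | 8 | 9 | 10

reading off 1-entries of Δ²R: w = (8, 9, 1, 7, 2, 4, 6, 3, 5, 10).

4 SE-corners of the 22-cell Rothe diagram give Ess(w):

[(2, 7, 0), (4, 6, 1), (7, 3, 2), (7, 5, 3)]


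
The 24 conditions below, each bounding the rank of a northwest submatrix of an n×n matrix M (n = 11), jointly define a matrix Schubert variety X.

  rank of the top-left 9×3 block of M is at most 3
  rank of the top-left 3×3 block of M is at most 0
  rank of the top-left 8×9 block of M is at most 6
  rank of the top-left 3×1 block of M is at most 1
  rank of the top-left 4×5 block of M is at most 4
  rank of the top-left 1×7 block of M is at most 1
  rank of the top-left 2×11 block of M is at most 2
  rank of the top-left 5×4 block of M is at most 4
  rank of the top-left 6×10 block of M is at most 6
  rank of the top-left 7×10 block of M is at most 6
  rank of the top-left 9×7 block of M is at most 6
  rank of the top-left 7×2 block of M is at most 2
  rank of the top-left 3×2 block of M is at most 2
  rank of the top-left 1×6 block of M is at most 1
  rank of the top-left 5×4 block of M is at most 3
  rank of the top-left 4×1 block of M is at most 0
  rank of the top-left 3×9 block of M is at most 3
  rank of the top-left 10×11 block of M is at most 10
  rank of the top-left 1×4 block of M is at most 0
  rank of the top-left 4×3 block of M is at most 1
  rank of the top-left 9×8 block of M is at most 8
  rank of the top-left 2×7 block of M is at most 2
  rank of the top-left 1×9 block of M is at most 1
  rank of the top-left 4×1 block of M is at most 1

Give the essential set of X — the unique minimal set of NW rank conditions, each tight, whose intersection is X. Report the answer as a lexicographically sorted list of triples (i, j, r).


Computing R[i][j] = min implied NW-rank bound (n=11, 24 conditions):

  0  0  0  0  1  1  1  1  1  1  1
  0  0  0  1  2  2  2  2  2  2  2
  0  0  0  1  2  3  3  3  3  3  3
  0  1  1  2  3  4  4  4  4  4  4
  1  2  2  3  4  5  5  5  5  5  5
  1  2  3  4  5  6  6  6  6  6  6
  1  2  3  4  5  6  6  6  6  6  7
  1  2  3  4  5  6  6  6  6  7  8
  1  2  3  4  5  6  6  7  7  8  9
  1  2  3  4  5  6  7  8  8  9  10
  1  2  3  4  5  6  7  8  9  10  11

second differences of R give the permutation w = (5, 4, 6, 2, 1, 3, 11, 10, 8, 7, 9).

Fulton essential set (6 of the 19 Rothe cells):

[(1, 4, 0), (3, 3, 0), (4, 1, 0), (7, 10, 6), (8, 9, 6), (9, 7, 6)]


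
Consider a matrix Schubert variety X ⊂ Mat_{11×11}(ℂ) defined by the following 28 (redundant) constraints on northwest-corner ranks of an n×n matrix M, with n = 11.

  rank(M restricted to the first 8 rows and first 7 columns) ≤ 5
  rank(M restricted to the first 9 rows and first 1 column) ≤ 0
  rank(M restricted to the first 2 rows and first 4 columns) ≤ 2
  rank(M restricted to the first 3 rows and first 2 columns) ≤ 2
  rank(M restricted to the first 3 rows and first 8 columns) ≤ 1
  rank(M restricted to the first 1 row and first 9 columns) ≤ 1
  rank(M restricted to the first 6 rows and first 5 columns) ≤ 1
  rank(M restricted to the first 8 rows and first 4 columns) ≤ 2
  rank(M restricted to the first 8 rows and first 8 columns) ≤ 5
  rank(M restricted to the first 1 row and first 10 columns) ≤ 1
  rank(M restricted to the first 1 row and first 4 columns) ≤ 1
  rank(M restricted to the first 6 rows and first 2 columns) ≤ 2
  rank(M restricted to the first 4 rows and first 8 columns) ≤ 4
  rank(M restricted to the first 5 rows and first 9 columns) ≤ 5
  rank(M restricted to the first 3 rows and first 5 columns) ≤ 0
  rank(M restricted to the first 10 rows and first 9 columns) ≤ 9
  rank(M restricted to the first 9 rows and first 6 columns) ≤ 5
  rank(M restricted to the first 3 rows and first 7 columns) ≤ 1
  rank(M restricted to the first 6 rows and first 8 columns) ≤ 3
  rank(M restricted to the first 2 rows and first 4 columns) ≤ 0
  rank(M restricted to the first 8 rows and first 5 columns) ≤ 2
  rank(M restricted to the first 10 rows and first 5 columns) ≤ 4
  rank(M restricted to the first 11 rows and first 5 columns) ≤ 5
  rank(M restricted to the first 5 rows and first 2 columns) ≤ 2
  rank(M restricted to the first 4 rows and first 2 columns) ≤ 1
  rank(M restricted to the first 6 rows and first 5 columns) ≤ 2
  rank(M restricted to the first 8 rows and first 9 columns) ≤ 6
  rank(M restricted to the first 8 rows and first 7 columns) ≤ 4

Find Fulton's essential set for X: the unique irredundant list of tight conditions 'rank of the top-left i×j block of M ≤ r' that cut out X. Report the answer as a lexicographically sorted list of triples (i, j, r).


Propagating the 28 rank bounds to every northwest block:

  i=1: 0, 0, 0, 0, 0, 1, 1, 1, 1, 1, 1
  i=2: 0, 0, 0, 0, 0, 1, 1, 1, 2, 2, 2
  i=3: 0, 0, 0, 0, 0, 1, 1, 1, 2, 3, 3
  i=4: 0, 1, 1, 1, 1, 2, 2, 2, 3, 4, 4
  i=5: 0, 1, 1, 1, 1, 2, 3, 3, 4, 5, 5
  i=6: 0, 1, 1, 1, 1, 2, 3, 3, 4, 5, 6
  i=7: 0, 1, 2, 2, 2, 3, 4, 4, 5, 6, 7
  i=8: 0, 1, 2, 2, 2, 3, 4, 5, 6, 7, 8
  i=9: 0, 1, 2, 3, 3, 4, 5, 6, 7, 8, 9
  i=10: 1, 2, 3, 4, 4, 5, 6, 7, 8, 9, 10
  i=11: 1, 2, 3, 4, 5, 6, 7, 8, 9, 10, 11

reading off 1-entries of Δ²R: w = (6, 9, 10, 2, 7, 11, 3, 8, 4, 1, 5).

D(w) has 34 cells with 6 SE-corners; essential set:

[(3, 5, 0), (3, 8, 1), (6, 5, 1), (6, 8, 3), (8, 5, 2), (9, 1, 0)]


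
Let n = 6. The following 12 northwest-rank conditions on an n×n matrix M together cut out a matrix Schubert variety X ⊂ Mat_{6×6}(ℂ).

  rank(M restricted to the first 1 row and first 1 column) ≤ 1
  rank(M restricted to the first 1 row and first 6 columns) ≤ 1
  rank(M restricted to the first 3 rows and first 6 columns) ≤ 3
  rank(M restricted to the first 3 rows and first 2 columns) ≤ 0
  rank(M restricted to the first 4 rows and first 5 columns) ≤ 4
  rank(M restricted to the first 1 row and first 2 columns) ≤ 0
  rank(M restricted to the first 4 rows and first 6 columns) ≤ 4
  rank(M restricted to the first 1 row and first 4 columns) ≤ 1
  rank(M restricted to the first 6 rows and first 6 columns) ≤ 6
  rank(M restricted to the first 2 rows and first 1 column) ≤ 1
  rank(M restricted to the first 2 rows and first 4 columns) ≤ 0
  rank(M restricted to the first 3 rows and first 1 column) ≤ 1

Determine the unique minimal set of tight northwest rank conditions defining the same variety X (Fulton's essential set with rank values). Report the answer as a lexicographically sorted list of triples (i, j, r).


Computing R[i][j] = min implied NW-rank bound (n=6, 12 conditions):

  i=1: 0 0 0 0 1 1
  i=2: 0 0 0 0 1 2
  i=3: 0 0 1 1 2 3
  i=4: 1 1 2 2 3 4
  i=5: 1 2 3 3 4 5
  i=6: 1 2 3 4 5 6

giving w = (5, 6, 3, 1, 2, 4) via Δ²R.

ℓ(w)=10; the 2 essential cells (i,j,r):

[(2, 4, 0), (3, 2, 0)]


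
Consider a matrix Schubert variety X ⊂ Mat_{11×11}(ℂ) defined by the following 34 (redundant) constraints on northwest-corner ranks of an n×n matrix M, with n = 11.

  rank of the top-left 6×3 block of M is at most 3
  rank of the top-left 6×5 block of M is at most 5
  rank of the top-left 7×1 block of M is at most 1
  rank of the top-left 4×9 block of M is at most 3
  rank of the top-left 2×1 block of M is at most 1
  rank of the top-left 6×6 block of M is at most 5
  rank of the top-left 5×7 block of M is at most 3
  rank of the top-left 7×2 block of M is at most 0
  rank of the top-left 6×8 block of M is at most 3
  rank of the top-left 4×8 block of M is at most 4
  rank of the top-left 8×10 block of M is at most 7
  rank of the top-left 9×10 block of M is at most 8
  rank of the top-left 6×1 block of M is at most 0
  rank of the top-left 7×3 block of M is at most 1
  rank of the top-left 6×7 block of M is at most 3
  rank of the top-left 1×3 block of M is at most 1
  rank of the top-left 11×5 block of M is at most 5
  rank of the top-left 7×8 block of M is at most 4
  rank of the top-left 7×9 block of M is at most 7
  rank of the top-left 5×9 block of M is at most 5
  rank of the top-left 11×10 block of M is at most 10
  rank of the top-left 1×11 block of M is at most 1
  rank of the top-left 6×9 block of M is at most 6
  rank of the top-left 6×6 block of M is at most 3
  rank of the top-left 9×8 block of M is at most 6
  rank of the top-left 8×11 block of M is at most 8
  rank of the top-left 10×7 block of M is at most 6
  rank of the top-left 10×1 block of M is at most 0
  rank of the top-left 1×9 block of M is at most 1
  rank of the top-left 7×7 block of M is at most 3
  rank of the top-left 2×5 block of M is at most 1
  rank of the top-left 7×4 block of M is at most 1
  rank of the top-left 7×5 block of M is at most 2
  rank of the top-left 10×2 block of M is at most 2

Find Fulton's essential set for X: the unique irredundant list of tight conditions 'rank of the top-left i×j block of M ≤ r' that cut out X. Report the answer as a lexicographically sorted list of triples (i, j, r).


Rank table r_w(11×11) implied by the 34 constraints:

  0  0  1  1  1  1  1  1  1  1  1
  0  0  1  1  1  2  2  2  2  2  2
  0  0  1  1  2  3  3  3  3  3  3
  0  0  1  1  2  3  3  3  3  4  4
  0  0  1  1  2  3  3  3  4  5  5
  0  0  1  1  2  3  3  3  4  5  6
  0  0  1  1  2  3  3  4  5  6  7
  0  1  2  2  3  4  4  5  6  7  8
  0  1  2  3  4  5  5  6  7  8  9
  0  1  2  3  4  5  6  7  8  9  10
  1  2  3  4  5  6  7  8  9  10  11

the unique w with this rank table is (3, 6, 5, 10, 9, 11, 8, 2, 4, 7, 1).

D(w) has 32 cells with 7 SE-corners; essential set:

[(2, 5, 1), (4, 9, 3), (6, 8, 3), (7, 2, 0), (7, 4, 1), (7, 7, 3), (10, 1, 0)]


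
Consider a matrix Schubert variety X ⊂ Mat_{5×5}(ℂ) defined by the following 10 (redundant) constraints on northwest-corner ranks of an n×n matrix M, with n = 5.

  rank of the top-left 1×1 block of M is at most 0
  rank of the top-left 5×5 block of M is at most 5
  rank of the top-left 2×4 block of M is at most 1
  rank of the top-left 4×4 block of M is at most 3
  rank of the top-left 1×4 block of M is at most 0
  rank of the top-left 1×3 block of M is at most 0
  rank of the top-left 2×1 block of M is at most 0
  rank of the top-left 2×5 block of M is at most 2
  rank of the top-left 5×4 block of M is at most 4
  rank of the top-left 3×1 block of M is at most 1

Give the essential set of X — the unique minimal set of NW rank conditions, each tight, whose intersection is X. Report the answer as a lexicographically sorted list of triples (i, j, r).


Propagating the 10 rank bounds to every northwest block:

  i=1: 0  0  0  0  1
  i=2: 0  1  1  1  2
  i=3: 1  2  2  2  3
  i=4: 1  2  3  3  4
  i=5: 1  2  3  4  5

so w = (5, 2, 1, 3, 4).

D(w) has 5 cells with 2 SE-corners; essential set:

[(1, 4, 0), (2, 1, 0)]


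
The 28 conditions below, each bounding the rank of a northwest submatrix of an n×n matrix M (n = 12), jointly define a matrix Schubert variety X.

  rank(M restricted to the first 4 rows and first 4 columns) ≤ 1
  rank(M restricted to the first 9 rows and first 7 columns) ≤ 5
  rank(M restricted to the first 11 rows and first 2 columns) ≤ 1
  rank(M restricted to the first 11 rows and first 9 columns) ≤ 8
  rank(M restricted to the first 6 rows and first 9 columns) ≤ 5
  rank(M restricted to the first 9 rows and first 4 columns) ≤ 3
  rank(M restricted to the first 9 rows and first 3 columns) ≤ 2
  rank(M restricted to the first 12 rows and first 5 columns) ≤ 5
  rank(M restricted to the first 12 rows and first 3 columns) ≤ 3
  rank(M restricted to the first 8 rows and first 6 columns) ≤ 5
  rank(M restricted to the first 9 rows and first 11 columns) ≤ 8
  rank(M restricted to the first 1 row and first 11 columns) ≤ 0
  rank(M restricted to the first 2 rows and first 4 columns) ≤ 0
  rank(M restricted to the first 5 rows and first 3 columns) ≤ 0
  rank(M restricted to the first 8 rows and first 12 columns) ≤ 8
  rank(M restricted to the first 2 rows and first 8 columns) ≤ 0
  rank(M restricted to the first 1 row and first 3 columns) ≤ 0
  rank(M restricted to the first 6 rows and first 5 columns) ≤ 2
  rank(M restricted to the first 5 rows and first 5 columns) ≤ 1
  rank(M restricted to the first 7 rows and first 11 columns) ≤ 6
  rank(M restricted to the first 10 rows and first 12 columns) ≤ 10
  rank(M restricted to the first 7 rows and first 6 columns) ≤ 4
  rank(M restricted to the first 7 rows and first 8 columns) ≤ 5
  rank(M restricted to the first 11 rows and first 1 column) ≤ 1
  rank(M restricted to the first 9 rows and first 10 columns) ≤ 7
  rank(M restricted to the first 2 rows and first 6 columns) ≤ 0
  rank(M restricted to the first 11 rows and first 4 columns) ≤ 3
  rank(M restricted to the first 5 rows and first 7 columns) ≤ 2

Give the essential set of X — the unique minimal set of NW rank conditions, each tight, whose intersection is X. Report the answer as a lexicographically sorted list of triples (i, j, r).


Reconstructing r_w from the 28 given conditions:

  0 0 0 0 0 0 0 0 0 0 0 1
  0 0 0 0 0 0 0 0 1 1 1 2
  0 0 0 1 1 1 1 1 2 2 2 3
  0 0 0 1 1 2 2 2 3 3 3 4
  0 0 0 1 1 2 2 3 4 4 4 5
  1 1 1 2 2 3 3 4 5 5 5 6
  1 1 2 3 3 4 4 5 6 6 6 7
  1 1 2 3 4 5 5 6 7 7 7 8
  1 1 2 3 4 5 5 6 7 7 8 9
  1 1 2 3 4 5 6 7 8 8 9 10
  1 1 2 3 4 5 6 7 8 9 10 11
  1 2 3 4 5 6 7 8 9 10 11 12

the unique w with this rank table is (12, 9, 4, 6, 8, 1, 3, 5, 11, 7, 10, 2).

D(w) has 38 cells with 8 SE-corners; essential set:

[(1, 11, 0), (2, 8, 0), (5, 3, 0), (5, 5, 1), (5, 7, 2), (9, 7, 5), (9, 10, 7), (11, 2, 1)]


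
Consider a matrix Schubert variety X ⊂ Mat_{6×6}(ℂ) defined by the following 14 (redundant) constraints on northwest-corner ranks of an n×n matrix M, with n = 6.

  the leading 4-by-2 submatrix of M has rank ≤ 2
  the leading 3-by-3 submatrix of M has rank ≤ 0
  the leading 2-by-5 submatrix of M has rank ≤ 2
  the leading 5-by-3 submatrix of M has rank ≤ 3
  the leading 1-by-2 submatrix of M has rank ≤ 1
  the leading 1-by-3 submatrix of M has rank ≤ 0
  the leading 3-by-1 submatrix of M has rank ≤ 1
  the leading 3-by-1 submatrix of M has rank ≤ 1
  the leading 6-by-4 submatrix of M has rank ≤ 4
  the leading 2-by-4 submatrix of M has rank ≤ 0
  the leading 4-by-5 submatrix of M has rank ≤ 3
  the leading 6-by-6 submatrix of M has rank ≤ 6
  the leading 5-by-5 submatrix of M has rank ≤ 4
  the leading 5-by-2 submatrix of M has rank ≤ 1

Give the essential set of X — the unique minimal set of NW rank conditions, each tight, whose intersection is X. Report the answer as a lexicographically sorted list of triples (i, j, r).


Rank table r_w(6×6) implied by the 14 constraints:

  row 1: 0, 0, 0, 0, 1, 1
  row 2: 0, 0, 0, 0, 1, 2
  row 3: 0, 0, 0, 1, 2, 3
  row 4: 1, 1, 1, 2, 3, 4
  row 5: 1, 1, 2, 3, 4, 5
  row 6: 1, 2, 3, 4, 5, 6

so w = (5, 6, 4, 1, 3, 2).

|D(w)|=12, |Ess(w)|=3:

[(2, 4, 0), (3, 3, 0), (5, 2, 1)]


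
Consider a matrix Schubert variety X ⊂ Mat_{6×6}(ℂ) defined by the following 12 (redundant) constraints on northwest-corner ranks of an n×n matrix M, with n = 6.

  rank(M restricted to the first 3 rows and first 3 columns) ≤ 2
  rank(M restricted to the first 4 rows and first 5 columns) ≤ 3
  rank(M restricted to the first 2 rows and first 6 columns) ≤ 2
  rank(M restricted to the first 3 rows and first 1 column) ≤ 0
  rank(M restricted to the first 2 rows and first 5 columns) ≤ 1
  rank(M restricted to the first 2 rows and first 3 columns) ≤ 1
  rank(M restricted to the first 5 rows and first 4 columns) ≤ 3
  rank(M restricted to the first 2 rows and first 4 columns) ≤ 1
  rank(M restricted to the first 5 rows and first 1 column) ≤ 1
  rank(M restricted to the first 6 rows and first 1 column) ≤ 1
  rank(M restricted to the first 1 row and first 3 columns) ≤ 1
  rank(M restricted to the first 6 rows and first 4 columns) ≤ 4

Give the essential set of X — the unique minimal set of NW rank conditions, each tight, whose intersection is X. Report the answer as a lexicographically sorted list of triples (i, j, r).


Rank table r_w(6×6) implied by the 12 constraints:

  R[1]: 0 1 1 1 1 1
  R[2]: 0 1 1 1 1 2
  R[3]: 0 1 2 2 2 3
  R[4]: 1 2 3 3 3 4
  R[5]: 1 2 3 3 4 5
  R[6]: 1 2 3 4 5 6

so w = (2, 6, 3, 1, 5, 4).

Rothe diagram D(w) (7 cells), 3 SE-corners (essential conditions):

[(2, 5, 1), (3, 1, 0), (5, 4, 3)]


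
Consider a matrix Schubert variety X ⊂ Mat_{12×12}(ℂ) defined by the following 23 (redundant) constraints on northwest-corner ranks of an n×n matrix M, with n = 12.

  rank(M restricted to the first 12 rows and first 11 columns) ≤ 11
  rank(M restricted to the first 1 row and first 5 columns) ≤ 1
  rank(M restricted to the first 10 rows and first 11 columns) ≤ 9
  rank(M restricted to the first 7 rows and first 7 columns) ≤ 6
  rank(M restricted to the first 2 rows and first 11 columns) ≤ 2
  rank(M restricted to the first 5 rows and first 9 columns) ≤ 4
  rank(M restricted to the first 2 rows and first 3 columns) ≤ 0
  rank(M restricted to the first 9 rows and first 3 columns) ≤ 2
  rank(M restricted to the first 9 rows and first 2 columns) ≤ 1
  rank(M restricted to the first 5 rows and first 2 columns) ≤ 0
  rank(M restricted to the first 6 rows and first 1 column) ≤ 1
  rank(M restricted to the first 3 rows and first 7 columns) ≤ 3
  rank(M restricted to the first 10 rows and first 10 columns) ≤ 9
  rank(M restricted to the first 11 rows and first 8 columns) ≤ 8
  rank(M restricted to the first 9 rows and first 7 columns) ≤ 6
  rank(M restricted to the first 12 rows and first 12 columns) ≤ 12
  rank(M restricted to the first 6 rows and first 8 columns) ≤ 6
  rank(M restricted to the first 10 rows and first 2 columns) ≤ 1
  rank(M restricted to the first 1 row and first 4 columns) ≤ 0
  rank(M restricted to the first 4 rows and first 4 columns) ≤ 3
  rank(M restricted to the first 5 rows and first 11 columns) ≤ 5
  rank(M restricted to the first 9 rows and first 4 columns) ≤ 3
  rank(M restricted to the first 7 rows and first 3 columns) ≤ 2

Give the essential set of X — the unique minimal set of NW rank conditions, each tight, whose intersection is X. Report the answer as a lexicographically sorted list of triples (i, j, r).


Rank table r_w(12×12) implied by the 23 constraints:

  row 1: 0 0 0 0 1 1 1 1 1 1 1 1
  row 2: 0 0 0 1 2 2 2 2 2 2 2 2
  row 3: 0 0 1 2 3 3 3 3 3 3 3 3
  row 4: 0 0 1 2 3 4 4 4 4 4 4 4
  row 5: 0 0 1 2 3 4 4 4 4 5 5 5
  row 6: 1 1 2 3 4 5 5 5 5 6 6 6
  row 7: 1 1 2 3 4 5 6 6 6 7 7 7
  row 8: 1 1 2 3 4 5 6 7 7 8 8 8
  row 9: 1 1 2 3 4 5 6 7 8 9 9 9
  row 10: 1 1 2 3 4 5 6 7 8 9 9 10
  row 11: 1 2 3 4 5 6 7 8 9 10 10 11
  row 12: 1 2 3 4 5 6 7 8 9 10 11 12

hence w(1..12) = (5, 4, 3, 6, 10, 1, 7, 8, 9, 12, 2, 11).

Rothe diagram D(w) (21 cells), 6 SE-corners (essential conditions):

[(1, 4, 0), (2, 3, 0), (5, 2, 0), (5, 9, 4), (10, 2, 1), (10, 11, 9)]


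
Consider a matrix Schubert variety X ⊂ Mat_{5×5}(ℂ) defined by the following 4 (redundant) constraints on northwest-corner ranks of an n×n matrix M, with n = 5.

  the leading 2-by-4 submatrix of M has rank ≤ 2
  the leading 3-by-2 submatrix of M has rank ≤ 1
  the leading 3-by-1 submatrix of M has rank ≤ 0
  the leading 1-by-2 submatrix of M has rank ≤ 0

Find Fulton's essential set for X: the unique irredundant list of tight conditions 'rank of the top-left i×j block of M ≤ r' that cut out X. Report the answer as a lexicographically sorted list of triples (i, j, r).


Rank table r_w(5×5) implied by the 4 constraints:

  0 0 1 1 1
  0 1 2 2 2
  0 1 2 3 3
  1 2 3 4 4
  1 2 3 4 5

giving w = (3, 2, 4, 1, 5) via Δ²R.

D(w) has 4 cells with 2 SE-corners; essential set:

[(1, 2, 0), (3, 1, 0)]


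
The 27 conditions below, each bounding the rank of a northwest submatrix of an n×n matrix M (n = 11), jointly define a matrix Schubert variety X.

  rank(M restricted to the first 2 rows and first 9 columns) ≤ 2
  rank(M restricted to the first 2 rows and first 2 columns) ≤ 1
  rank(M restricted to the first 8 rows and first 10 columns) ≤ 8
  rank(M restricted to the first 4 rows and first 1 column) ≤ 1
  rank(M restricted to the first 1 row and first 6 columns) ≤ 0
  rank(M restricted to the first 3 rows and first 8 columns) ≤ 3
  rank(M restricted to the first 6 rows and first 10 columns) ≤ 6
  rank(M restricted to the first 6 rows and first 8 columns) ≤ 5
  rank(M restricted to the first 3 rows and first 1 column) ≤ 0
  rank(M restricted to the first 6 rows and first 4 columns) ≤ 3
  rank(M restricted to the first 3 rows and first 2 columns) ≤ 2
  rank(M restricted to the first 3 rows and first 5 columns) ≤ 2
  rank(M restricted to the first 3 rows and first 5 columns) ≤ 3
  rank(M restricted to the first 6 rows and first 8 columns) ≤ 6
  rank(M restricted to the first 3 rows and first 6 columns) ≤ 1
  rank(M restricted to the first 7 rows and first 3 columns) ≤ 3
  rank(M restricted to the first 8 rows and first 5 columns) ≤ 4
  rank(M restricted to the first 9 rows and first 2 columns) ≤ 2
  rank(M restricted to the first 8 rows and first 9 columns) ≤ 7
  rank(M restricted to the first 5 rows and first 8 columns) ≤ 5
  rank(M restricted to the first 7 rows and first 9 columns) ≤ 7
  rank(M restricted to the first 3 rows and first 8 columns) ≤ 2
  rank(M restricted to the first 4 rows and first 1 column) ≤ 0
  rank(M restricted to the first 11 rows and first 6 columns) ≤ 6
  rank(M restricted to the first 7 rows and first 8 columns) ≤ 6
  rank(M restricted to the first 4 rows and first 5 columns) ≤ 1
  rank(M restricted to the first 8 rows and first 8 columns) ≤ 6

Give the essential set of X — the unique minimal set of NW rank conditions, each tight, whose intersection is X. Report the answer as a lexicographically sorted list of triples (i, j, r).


Recovering R(i,j) via the rank-extension bound from the 27 conditions:

  i=1: 0  0  0  0  0  0  1  1  1  1  1
  i=2: 0  1  1  1  1  1  2  2  2  2  2
  i=3: 0  1  1  1  1  1  2  2  3  3  3
  i=4: 0  1  1  1  1  2  3  3  4  4  4
  i=5: 1  2  2  2  2  3  4  4  5  5  5
  i=6: 1  2  3  3  3  4  5  5  6  6  6
  i=7: 1  2  3  4  4  5  6  6  7  7  7
  i=8: 1  2  3  4  4  5  6  6  7  8  8
  i=9: 1  2  3  4  5  6  7  7  8  9  9
  i=10: 1  2  3  4  5  6  7  8  9  10  10
  i=11: 1  2  3  4  5  6  7  8  9  10  11

reading off 1-entries of Δ²R: w = (7, 2, 9, 6, 1, 3, 4, 10, 5, 8, 11).

Rothe diagram D(w) (19 cells), 7 SE-corners (essential conditions):

[(1, 6, 0), (3, 6, 1), (3, 8, 2), (4, 1, 0), (4, 5, 1), (8, 5, 4), (8, 8, 6)]


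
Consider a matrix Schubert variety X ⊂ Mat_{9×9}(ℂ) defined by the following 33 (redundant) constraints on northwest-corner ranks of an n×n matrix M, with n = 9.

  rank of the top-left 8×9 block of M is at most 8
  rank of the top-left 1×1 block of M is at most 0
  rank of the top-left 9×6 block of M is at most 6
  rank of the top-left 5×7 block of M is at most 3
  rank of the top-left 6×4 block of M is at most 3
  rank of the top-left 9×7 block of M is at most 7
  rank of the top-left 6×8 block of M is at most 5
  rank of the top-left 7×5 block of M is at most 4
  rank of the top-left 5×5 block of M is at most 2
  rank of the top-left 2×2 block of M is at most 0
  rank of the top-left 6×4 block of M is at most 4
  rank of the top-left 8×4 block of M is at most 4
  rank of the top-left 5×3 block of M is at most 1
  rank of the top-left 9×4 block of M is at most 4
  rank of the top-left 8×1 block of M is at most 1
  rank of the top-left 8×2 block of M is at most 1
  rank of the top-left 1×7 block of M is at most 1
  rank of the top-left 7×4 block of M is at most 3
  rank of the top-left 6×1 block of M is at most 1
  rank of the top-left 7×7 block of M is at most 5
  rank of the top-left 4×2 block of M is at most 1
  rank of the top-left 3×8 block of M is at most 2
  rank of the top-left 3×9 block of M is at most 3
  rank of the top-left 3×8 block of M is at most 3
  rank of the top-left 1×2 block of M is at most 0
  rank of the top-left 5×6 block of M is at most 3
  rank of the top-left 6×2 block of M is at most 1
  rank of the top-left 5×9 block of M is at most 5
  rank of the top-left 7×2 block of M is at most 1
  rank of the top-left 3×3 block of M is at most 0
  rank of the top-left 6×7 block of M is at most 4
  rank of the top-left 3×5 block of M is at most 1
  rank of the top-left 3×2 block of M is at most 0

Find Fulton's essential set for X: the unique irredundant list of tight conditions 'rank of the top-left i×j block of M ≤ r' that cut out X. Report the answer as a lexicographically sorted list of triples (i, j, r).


Computing R[i][j] = min implied NW-rank bound (n=9, 33 conditions):

  0, 0, 0, 1, 1, 1, 1, 1, 1
  0, 0, 0, 1, 1, 2, 2, 2, 2
  0, 0, 0, 1, 1, 2, 2, 2, 3
  1, 1, 1, 2, 2, 3, 3, 3, 4
  1, 1, 1, 2, 2, 3, 3, 4, 5
  1, 1, 2, 3, 3, 4, 4, 5, 6
  1, 1, 2, 3, 4, 5, 5, 6, 7
  1, 1, 2, 3, 4, 5, 6, 7, 8
  1, 2, 3, 4, 5, 6, 7, 8, 9

second differences of R give the permutation w = (4, 6, 9, 1, 8, 3, 5, 7, 2).

Fulton essential set (7 of the 20 Rothe cells):

[(3, 3, 0), (3, 5, 1), (3, 8, 2), (5, 3, 1), (5, 5, 2), (5, 7, 3), (8, 2, 1)]


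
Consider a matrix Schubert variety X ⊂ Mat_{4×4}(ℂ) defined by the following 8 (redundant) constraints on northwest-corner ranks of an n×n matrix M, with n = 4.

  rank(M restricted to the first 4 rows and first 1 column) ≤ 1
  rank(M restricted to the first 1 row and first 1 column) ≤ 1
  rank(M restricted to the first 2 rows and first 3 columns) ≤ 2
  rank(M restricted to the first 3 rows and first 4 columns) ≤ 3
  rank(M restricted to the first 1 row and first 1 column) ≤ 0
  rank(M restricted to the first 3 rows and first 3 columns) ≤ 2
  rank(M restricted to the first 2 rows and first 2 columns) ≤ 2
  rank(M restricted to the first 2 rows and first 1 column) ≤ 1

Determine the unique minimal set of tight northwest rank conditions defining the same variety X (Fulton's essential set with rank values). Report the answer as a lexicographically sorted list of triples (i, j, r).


The tightest implied rank at each (i,j), from the 8 conditions:

  0  1  1  1
  1  2  2  2
  1  2  2  3
  1  2  3  4

hence w(1..4) = (2, 1, 4, 3).

D(w) has 2 cells with 2 SE-corners; essential set:

[(1, 1, 0), (3, 3, 2)]


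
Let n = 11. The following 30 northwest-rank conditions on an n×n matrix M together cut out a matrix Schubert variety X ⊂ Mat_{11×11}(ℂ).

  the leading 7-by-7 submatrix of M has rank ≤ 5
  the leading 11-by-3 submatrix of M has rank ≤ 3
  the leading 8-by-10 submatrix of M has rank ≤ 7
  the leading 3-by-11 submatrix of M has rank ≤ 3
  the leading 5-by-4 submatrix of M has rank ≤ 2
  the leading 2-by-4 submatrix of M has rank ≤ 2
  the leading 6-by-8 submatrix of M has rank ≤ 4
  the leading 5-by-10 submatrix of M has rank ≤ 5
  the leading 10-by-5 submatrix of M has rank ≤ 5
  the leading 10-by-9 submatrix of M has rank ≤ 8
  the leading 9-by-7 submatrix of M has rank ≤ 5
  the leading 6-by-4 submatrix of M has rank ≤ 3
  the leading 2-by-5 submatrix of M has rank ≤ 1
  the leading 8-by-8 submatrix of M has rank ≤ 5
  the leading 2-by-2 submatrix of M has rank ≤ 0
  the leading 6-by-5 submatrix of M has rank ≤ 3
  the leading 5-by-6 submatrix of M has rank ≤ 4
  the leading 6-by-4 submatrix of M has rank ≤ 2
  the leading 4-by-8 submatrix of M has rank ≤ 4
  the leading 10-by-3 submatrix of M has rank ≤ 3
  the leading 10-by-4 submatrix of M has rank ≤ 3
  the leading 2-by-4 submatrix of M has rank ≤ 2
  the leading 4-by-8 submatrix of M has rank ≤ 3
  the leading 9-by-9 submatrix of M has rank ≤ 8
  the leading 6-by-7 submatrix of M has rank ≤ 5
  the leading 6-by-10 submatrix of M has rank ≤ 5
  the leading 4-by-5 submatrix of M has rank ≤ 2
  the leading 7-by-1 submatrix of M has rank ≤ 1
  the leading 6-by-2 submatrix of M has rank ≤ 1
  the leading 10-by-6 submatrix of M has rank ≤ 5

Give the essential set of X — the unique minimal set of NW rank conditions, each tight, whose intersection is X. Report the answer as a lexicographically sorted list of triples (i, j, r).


Computing R[i][j] = min implied NW-rank bound (n=11, 30 conditions):

  R[1]: 0, 0, 1, 1, 1, 1, 1, 1, 1, 1, 1
  R[2]: 0, 0, 1, 1, 1, 2, 2, 2, 2, 2, 2
  R[3]: 1, 1, 2, 2, 2, 3, 3, 3, 3, 3, 3
  R[4]: 1, 1, 2, 2, 2, 3, 3, 3, 4, 4, 4
  R[5]: 1, 1, 2, 2, 3, 4, 4, 4, 5, 5, 5
  R[6]: 1, 1, 2, 2, 3, 4, 4, 4, 5, 5, 6
  R[7]: 1, 2, 3, 3, 4, 5, 5, 5, 6, 6, 7
  R[8]: 1, 2, 3, 3, 4, 5, 5, 5, 6, 7, 8
  R[9]: 1, 2, 3, 3, 4, 5, 5, 6, 7, 8, 9
  R[10]: 1, 2, 3, 3, 4, 5, 6, 7, 8, 9, 10
  R[11]: 1, 2, 3, 4, 5, 6, 7, 8, 9, 10, 11

the unique w with this rank table is (3, 6, 1, 9, 5, 11, 2, 10, 8, 7, 4).

ℓ(w)=24; the 11 essential cells (i,j,r):

[(2, 2, 0), (2, 5, 1), (4, 5, 2), (4, 8, 3), (6, 2, 1), (6, 4, 2), (6, 8, 4), (6, 10, 5), (8, 8, 5), (9, 7, 5), (10, 4, 3)]
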